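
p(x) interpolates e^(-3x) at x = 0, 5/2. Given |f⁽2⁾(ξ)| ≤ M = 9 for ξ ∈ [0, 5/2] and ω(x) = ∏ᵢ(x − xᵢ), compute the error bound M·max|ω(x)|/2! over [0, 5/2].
225/32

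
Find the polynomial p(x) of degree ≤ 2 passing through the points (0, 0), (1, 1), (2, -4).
-3*x**2 + 4*x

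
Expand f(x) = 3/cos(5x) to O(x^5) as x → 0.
3 + 75*x**2/2 + 3125*x**4/8 + O(x**5)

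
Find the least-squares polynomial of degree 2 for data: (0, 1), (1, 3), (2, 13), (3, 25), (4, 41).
17/35 + (57/35)x + (15/7)x²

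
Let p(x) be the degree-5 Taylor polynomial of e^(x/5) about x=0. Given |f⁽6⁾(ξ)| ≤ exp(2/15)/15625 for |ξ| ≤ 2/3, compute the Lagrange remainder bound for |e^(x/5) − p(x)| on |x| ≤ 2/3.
4*exp(2/15)/512578125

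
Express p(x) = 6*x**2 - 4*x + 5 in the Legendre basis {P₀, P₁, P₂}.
(7)P₀ + (-4)P₁ + (4)P₂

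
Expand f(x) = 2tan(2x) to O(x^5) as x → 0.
4*x + 16*x**3/3 + O(x**5)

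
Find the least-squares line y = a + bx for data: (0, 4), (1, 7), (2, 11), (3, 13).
a = 41/10, b = 31/10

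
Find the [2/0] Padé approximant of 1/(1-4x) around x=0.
16*x**2 + 4*x + 1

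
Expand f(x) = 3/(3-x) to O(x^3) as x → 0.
1 + x/3 + x**2/9 + O(x**3)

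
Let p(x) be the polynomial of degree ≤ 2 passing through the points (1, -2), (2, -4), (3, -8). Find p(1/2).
-7/4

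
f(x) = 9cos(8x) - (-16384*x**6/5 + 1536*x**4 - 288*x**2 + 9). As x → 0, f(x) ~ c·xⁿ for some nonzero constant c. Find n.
8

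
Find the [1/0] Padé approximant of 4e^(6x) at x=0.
24*x + 4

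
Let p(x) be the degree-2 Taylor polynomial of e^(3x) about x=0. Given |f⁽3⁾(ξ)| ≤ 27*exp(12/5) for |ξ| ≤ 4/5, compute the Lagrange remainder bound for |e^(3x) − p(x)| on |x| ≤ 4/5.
288*exp(12/5)/125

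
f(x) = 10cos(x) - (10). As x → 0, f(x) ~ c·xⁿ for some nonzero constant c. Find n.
2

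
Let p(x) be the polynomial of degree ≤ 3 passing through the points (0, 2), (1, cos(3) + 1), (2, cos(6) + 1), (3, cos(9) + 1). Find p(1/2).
15*cos(3)/16 - 5*cos(6)/16 + cos(9)/16 + 21/16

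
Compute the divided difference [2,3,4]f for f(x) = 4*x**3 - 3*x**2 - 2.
33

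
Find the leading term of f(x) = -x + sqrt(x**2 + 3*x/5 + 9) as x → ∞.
3/10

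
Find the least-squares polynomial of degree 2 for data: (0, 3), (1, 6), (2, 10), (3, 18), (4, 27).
108/35 + (10/7)x + (8/7)x²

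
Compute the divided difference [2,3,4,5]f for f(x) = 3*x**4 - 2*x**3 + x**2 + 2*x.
40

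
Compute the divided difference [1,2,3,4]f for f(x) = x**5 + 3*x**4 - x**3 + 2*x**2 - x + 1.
94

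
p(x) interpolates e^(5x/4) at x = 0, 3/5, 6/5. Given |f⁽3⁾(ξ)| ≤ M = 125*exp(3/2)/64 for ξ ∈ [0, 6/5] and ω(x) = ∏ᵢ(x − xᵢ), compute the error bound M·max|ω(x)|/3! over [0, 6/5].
sqrt(3)*exp(3/2)/64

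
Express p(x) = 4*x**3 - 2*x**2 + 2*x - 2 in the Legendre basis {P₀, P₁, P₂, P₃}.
(-8/3)P₀ + (22/5)P₁ + (-4/3)P₂ + (8/5)P₃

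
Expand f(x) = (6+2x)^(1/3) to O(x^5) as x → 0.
6**(1/3) + 6**(1/3)*x/9 - 6**(1/3)*x**2/81 + 5*6**(1/3)*x**3/2187 - 10*6**(1/3)*x**4/19683 + O(x**5)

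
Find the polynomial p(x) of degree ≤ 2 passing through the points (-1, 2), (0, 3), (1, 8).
2*x**2 + 3*x + 3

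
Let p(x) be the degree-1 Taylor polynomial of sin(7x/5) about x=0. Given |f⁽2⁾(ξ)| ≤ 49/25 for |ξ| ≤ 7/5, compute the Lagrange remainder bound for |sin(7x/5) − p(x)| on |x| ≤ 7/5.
2401/1250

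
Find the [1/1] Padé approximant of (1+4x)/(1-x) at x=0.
(4*x + 1)/(1 - x)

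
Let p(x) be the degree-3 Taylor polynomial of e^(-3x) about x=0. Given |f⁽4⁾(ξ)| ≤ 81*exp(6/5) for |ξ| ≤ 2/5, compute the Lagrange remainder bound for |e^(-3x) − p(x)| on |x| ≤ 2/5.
54*exp(6/5)/625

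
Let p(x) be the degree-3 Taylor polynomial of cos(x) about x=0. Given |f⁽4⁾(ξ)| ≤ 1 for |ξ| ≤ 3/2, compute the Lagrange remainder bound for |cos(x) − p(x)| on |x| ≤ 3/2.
27/128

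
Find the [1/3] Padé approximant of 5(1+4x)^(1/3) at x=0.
(50*x/3 + 5)/(64*x**3/81 - 8*x**2/9 + 2*x + 1)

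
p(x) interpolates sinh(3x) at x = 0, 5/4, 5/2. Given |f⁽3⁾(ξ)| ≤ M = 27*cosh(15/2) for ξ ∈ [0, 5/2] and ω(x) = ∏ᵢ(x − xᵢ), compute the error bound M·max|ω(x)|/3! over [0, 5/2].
125*sqrt(3)*cosh(15/2)/64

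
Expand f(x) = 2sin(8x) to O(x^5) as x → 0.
16*x - 512*x**3/3 + O(x**5)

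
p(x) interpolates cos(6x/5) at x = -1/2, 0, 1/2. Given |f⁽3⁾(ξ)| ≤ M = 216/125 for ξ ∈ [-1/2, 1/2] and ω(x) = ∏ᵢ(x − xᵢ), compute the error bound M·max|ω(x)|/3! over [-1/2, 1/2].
sqrt(3)/125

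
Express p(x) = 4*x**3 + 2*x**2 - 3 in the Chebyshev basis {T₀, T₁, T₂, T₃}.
(-2)T₀ + (3)T₁ + T₂ + T₃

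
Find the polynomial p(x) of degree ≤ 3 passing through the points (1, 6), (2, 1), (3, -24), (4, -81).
-2*x**3 + 2*x**2 + 3*x + 3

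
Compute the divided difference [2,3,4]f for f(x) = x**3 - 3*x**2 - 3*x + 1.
6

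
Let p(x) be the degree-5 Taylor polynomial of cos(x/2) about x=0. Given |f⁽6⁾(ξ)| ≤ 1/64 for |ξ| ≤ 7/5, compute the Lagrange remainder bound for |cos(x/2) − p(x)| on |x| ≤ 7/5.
117649/720000000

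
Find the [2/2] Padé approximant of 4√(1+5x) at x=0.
(125*x**2/4 + 25*x + 4)/(25*x**2/16 + 15*x/4 + 1)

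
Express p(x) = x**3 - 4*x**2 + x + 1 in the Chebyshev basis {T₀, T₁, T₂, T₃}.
-T₀ + (7/4)T₁ + (-2)T₂ + (1/4)T₃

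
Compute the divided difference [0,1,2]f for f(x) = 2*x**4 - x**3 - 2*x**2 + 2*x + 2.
9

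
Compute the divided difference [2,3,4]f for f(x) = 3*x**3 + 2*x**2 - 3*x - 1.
29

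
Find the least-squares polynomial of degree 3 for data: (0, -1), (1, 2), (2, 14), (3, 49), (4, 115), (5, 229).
-22/21 + (313/126)x + (-121/84)x² + (73/36)x³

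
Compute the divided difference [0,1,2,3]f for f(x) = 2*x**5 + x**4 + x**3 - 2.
57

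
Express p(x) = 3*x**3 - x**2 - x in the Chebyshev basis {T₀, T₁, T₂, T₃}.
(-1/2)T₀ + (5/4)T₁ + (-1/2)T₂ + (3/4)T₃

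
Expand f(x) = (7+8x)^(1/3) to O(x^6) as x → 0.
7**(1/3) + 8*7**(1/3)*x/21 - 64*7**(1/3)*x**2/441 + 2560*7**(1/3)*x**3/27783 - 40960*7**(1/3)*x**4/583443 + 720896*7**(1/3)*x**5/12252303 + O(x**6)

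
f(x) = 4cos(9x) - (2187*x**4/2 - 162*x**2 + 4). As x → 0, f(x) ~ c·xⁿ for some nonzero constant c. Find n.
6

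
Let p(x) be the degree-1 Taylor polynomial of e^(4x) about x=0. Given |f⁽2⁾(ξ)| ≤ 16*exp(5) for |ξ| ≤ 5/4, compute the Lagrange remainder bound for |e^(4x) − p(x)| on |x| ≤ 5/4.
25*exp(5)/2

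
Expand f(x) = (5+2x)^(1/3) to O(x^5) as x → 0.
5**(1/3) + 2*5**(1/3)*x/15 - 4*5**(1/3)*x**2/225 + 8*5**(1/3)*x**3/2025 - 32*5**(1/3)*x**4/30375 + O(x**5)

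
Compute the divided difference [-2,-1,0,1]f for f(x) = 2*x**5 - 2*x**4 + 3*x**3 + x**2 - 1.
17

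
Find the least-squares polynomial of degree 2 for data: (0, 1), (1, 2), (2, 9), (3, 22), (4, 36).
4/7 + (-1/7)x + (16/7)x²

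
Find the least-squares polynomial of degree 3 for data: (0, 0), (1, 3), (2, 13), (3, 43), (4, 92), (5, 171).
11/63 + (-139/189)x + (113/63)x² + (28/27)x³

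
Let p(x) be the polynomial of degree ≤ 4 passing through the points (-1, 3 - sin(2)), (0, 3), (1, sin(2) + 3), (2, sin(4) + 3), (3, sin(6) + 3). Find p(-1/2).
-105*sin(2)/128 + 7*sin(4)/32 - 5*sin(6)/128 + 3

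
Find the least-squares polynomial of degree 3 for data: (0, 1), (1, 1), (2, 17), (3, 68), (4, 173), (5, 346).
73/63 + (-1255/378)x + (-53/252)x² + (317/108)x³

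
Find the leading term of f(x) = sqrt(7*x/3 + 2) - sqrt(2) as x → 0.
7*sqrt(2)*x/12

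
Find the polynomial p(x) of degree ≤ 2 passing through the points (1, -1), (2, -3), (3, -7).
-x**2 + x - 1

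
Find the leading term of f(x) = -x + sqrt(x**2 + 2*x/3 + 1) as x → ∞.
1/3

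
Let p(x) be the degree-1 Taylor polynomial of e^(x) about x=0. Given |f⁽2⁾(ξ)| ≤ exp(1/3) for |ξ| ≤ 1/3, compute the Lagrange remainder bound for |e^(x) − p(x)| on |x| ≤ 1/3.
exp(1/3)/18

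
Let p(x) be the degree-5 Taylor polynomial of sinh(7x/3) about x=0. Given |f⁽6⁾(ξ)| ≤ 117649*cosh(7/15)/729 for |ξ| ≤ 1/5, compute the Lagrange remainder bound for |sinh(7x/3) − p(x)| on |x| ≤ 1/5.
117649*cosh(7/15)/8201250000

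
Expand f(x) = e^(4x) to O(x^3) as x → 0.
1 + 4*x + 8*x**2 + O(x**3)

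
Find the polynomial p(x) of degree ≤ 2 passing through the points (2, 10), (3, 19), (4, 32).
2*x**2 - x + 4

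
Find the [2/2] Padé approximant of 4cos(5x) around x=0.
(4 - 125*x**2/3)/(25*x**2/12 + 1)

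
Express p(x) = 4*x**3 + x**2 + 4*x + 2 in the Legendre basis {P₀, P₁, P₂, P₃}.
(7/3)P₀ + (32/5)P₁ + (2/3)P₂ + (8/5)P₃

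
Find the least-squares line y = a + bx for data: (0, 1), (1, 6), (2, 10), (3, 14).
a = 13/10, b = 43/10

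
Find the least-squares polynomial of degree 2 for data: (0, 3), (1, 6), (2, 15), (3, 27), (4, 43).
96/35 + (127/70)x + (29/14)x²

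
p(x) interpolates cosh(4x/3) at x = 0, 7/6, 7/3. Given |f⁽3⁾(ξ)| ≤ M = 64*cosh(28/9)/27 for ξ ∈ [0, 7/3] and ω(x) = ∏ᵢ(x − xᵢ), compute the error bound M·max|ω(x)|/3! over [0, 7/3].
2744*sqrt(3)*cosh(28/9)/19683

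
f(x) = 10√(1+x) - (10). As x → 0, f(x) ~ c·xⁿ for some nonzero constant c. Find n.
1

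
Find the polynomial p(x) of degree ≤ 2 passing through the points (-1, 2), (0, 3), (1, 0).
-2*x**2 - x + 3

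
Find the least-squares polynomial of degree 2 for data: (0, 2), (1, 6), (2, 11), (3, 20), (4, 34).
17/7 + (33/35)x + (12/7)x²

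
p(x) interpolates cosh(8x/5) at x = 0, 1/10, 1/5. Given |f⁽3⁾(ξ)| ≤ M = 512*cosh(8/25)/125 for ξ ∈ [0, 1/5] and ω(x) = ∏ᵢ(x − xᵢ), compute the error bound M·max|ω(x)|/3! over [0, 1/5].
64*sqrt(3)*cosh(8/25)/421875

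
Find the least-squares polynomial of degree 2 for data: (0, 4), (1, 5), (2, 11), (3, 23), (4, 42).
21/5 + (-13/5)x + (3)x²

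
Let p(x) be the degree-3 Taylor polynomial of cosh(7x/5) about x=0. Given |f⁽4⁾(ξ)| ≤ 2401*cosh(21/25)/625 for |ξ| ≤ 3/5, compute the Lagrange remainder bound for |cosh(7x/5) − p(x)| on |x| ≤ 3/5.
64827*cosh(21/25)/3125000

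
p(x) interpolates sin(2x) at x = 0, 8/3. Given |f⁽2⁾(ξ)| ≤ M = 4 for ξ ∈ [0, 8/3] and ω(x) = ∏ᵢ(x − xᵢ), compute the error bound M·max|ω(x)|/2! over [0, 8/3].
32/9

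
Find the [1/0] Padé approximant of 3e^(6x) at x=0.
18*x + 3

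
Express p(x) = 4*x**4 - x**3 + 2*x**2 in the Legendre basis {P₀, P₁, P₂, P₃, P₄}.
(22/15)P₀ + (-3/5)P₁ + (76/21)P₂ + (-2/5)P₃ + (32/35)P₄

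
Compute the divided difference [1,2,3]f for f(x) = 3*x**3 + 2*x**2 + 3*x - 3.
20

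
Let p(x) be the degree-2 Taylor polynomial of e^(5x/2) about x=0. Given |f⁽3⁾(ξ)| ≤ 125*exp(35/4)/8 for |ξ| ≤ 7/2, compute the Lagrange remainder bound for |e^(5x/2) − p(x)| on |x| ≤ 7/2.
42875*exp(35/4)/384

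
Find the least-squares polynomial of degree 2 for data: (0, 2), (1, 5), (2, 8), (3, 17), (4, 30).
88/35 + (-22/35)x + (13/7)x²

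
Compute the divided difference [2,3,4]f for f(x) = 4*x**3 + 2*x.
36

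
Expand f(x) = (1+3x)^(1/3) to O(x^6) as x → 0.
1 + x - x**2 + 5*x**3/3 - 10*x**4/3 + 22*x**5/3 + O(x**6)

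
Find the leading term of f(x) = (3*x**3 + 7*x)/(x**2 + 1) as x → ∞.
3*x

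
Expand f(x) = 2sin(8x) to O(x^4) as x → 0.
16*x - 512*x**3/3 + O(x**4)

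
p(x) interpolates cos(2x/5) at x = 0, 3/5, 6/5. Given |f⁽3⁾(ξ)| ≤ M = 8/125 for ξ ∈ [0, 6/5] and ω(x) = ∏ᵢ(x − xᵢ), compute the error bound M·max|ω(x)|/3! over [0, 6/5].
8*sqrt(3)/15625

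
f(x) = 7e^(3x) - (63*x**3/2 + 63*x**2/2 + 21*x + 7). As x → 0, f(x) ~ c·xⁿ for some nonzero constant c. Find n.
4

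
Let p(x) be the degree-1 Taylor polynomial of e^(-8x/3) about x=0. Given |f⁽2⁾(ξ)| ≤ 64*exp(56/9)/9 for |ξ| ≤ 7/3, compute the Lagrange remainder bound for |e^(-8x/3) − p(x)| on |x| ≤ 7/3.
1568*exp(56/9)/81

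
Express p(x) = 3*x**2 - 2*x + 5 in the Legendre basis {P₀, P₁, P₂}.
(6)P₀ + (-2)P₁ + (2)P₂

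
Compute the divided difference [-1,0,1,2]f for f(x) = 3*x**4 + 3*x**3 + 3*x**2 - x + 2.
9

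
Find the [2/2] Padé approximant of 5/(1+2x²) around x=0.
5/(2*x**2 + 1)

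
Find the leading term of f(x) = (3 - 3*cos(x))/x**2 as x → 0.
3/2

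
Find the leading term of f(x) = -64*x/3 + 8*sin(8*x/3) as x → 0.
-2048*x**3/81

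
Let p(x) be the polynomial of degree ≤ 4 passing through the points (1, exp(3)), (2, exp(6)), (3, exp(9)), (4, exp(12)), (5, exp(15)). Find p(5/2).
(-20*exp(9) - 5 + 60*exp(3) + 90*exp(6) + 3*exp(12))*exp(3)/128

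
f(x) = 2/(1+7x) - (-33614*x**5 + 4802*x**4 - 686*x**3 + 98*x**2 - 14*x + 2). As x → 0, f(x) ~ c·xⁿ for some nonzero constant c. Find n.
6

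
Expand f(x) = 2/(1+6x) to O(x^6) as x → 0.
2 - 12*x + 72*x**2 - 432*x**3 + 2592*x**4 - 15552*x**5 + O(x**6)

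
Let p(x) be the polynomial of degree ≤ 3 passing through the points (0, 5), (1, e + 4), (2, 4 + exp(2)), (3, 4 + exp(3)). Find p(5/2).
-5*e/16 + 65/16 + 5*exp(3)/16 + 15*exp(2)/16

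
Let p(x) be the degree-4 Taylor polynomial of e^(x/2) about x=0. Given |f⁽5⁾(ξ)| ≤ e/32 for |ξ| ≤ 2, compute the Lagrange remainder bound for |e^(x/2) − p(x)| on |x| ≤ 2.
e/120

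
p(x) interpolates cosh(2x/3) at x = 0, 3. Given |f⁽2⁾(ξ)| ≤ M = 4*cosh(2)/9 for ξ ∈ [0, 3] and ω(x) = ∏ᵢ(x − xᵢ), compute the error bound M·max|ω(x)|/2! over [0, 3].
cosh(2)/2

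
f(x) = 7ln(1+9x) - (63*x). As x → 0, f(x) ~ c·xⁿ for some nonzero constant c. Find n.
2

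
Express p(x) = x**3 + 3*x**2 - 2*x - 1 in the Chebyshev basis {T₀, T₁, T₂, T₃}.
(1/2)T₀ + (-5/4)T₁ + (3/2)T₂ + (1/4)T₃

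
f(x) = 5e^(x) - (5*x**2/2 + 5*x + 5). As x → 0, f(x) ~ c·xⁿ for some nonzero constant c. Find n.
3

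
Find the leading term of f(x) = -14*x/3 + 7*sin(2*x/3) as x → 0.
-28*x**3/81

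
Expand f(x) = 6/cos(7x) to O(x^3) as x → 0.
6 + 147*x**2 + O(x**3)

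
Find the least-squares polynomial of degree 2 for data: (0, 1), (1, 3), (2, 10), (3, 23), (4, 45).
48/35 + (-82/35)x + (23/7)x²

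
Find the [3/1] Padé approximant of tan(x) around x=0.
x**3/3 + x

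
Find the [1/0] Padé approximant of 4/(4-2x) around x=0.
x/2 + 1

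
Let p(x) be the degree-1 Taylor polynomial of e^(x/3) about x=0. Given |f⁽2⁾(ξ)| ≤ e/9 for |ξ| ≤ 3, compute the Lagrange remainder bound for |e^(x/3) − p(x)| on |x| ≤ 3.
e/2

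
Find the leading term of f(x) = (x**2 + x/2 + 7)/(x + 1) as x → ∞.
x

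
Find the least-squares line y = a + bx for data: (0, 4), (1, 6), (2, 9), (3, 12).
a = 37/10, b = 27/10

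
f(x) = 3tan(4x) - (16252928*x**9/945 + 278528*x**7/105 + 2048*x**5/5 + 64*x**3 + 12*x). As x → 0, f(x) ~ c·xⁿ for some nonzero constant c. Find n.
11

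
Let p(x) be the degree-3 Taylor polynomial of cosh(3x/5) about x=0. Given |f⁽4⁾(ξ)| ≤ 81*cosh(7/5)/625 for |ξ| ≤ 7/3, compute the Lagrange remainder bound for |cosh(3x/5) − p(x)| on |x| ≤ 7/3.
2401*cosh(7/5)/15000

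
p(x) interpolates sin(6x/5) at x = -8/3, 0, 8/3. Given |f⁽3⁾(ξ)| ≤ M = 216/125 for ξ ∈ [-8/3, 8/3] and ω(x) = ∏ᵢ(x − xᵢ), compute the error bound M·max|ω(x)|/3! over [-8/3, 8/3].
4096*sqrt(3)/3375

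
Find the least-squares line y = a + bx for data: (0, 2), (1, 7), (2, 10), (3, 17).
a = 9/5, b = 24/5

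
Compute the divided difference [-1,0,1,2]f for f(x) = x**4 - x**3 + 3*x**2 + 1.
1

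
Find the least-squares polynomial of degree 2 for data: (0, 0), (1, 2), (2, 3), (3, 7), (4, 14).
16/35 + (-29/70)x + (13/14)x²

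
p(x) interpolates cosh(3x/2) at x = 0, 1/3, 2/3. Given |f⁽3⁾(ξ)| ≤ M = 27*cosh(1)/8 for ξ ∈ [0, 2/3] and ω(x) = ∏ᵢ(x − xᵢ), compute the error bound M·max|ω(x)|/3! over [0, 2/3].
sqrt(3)*cosh(1)/216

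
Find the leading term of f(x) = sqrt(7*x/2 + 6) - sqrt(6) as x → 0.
7*sqrt(6)*x/24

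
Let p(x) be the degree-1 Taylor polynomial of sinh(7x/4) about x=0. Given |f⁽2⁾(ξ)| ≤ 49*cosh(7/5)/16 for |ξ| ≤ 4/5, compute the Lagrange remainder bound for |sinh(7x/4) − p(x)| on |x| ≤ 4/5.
49*cosh(7/5)/50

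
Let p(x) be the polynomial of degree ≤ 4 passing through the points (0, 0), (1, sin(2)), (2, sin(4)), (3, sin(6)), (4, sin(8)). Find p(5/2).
45*sin(4)/64 - 5*sin(2)/32 + 15*sin(6)/32 - 5*sin(8)/128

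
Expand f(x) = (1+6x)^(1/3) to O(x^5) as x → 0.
1 + 2*x - 4*x**2 + 40*x**3/3 - 160*x**4/3 + O(x**5)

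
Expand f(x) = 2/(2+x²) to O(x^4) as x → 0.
1 - x**2/2 + O(x**4)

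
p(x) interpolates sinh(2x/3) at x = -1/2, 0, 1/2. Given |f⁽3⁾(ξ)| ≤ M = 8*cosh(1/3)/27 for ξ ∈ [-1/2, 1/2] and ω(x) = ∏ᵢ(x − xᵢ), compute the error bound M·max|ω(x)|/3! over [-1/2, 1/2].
sqrt(3)*cosh(1/3)/729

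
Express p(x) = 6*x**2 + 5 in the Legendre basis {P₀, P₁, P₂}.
(7)P₀ + (4)P₂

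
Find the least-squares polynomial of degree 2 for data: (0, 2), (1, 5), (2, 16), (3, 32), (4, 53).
58/35 + (83/70)x + (41/14)x²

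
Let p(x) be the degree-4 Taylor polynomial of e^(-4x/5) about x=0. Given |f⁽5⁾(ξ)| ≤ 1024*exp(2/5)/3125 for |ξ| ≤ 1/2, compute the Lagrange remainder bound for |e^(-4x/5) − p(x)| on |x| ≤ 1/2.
4*exp(2/5)/46875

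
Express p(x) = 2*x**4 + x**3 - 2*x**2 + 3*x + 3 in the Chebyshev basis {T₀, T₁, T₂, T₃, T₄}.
(11/4)T₀ + (15/4)T₁ + (1/4)T₃ + (1/4)T₄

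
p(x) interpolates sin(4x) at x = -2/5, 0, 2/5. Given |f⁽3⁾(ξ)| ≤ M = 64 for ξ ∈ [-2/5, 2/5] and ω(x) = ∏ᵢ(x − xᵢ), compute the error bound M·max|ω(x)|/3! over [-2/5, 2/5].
512*sqrt(3)/3375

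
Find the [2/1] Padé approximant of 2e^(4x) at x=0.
(16*x**2/3 + 16*x/3 + 2)/(1 - 4*x/3)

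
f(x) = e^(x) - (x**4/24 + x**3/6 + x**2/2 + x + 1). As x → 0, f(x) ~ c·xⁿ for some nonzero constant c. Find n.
5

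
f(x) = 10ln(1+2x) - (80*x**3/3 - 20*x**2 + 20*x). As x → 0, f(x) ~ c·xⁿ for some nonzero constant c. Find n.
4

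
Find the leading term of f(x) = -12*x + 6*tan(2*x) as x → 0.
16*x**3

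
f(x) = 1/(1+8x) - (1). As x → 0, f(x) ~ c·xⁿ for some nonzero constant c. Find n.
1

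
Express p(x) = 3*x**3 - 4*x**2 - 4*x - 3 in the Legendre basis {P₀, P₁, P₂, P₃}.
(-13/3)P₀ + (-11/5)P₁ + (-8/3)P₂ + (6/5)P₃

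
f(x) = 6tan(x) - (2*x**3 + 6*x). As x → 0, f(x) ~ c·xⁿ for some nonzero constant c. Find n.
5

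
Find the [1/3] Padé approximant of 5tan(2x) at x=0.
10*x/(1 - 4*x**2/3)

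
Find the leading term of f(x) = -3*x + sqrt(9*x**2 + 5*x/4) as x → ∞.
5/24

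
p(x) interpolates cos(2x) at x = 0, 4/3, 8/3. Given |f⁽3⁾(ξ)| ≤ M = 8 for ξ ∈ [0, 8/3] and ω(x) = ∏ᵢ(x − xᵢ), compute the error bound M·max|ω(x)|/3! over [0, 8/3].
512*sqrt(3)/729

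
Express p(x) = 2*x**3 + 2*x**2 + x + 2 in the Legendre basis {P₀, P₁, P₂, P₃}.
(8/3)P₀ + (11/5)P₁ + (4/3)P₂ + (4/5)P₃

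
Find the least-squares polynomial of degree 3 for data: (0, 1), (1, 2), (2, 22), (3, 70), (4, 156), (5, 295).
101/126 + (-2447/756)x + (793/252)x² + (50/27)x³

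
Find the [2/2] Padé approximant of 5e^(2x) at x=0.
(5*x**2/3 + 5*x + 5)/(x**2/3 - x + 1)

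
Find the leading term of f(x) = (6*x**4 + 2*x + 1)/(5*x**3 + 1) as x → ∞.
6*x/5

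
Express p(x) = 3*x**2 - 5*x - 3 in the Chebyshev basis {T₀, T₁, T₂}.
(-3/2)T₀ + (-5)T₁ + (3/2)T₂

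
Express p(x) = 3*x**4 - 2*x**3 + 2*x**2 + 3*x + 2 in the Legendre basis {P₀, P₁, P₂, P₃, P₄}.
(49/15)P₀ + (9/5)P₁ + (64/21)P₂ + (-4/5)P₃ + (24/35)P₄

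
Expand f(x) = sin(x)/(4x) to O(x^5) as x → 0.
1/4 - x**2/24 + x**4/480 + O(x**5)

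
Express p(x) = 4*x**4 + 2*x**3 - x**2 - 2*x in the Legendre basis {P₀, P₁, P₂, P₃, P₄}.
(7/15)P₀ + (-4/5)P₁ + (34/21)P₂ + (4/5)P₃ + (32/35)P₄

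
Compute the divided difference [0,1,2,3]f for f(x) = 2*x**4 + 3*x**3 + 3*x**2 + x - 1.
15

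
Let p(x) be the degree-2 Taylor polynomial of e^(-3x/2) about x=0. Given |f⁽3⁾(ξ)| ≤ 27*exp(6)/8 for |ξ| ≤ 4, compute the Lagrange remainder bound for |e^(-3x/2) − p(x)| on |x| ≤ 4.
36*exp(6)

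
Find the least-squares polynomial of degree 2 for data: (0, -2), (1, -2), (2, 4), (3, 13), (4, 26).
-79/35 + (-83/70)x + (29/14)x²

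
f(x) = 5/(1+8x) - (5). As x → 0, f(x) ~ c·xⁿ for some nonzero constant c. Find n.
1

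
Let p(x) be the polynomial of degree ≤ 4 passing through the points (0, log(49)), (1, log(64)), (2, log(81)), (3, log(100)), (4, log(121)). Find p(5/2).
log(9*11**(59/64)*3**(13/16)*5**(15/16)*7**(3/64)/11)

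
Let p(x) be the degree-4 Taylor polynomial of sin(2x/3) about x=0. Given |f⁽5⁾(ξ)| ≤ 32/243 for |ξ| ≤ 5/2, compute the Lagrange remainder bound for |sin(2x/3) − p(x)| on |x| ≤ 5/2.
625/5832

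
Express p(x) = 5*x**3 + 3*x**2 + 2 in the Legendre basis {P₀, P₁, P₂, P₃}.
(3)P₀ + (3)P₁ + (2)P₂ + (2)P₃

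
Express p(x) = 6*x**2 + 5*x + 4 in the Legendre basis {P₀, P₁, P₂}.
(6)P₀ + (5)P₁ + (4)P₂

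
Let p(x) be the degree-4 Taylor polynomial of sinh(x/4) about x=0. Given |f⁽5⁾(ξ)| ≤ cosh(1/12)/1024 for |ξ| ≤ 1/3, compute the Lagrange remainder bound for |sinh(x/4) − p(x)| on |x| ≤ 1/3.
cosh(1/12)/29859840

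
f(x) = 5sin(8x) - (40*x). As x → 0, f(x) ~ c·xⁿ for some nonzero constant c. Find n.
3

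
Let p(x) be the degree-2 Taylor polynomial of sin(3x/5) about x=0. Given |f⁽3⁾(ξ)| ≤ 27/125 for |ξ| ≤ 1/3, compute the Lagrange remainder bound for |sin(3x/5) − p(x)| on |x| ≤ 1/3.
1/750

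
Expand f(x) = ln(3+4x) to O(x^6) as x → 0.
log(3) + 4*x/3 - 8*x**2/9 + 64*x**3/81 - 64*x**4/81 + 1024*x**5/1215 + O(x**6)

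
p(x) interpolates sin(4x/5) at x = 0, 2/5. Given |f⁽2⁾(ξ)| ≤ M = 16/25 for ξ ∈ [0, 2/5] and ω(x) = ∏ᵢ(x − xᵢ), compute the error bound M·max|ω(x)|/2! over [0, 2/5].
8/625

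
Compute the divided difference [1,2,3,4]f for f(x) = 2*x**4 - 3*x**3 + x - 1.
17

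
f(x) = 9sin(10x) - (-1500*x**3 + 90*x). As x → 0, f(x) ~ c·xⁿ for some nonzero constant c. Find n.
5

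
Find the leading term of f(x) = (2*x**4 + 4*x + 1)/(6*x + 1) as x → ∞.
x**3/3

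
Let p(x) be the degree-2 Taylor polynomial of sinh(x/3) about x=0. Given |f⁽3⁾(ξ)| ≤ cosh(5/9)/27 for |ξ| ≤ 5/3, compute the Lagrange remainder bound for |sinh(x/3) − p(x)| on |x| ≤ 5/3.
125*cosh(5/9)/4374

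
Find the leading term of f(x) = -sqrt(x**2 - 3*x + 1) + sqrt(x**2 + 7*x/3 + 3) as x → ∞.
8/3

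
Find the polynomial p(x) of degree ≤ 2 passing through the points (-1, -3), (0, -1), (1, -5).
-3*x**2 - x - 1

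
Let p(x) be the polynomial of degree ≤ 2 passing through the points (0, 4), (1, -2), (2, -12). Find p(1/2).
3/2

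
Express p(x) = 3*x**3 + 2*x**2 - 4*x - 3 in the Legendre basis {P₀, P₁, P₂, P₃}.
(-7/3)P₀ + (-11/5)P₁ + (4/3)P₂ + (6/5)P₃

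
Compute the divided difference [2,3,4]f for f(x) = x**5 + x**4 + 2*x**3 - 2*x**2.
356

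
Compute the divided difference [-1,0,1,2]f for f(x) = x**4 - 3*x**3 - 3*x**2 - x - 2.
-1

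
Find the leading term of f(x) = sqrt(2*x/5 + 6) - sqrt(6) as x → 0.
sqrt(6)*x/30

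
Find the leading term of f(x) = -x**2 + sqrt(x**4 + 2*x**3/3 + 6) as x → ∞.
x/3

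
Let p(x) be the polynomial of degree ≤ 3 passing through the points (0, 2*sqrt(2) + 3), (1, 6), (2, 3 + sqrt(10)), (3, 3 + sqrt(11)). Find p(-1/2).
-57/16 - 5*sqrt(11)/16 + 21*sqrt(10)/16 + 35*sqrt(2)/8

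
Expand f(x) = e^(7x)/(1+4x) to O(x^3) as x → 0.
1 + 3*x + 25*x**2/2 + O(x**3)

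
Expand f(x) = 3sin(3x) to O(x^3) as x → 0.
9*x + O(x**3)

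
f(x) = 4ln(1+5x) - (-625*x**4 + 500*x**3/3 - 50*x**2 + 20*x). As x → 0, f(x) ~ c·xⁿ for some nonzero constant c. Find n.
5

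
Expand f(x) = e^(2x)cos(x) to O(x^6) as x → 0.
1 + 2*x + 3*x**2/2 + x**3/3 - 7*x**4/24 - 19*x**5/60 + O(x**6)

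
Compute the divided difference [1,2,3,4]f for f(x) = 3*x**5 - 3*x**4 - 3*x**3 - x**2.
162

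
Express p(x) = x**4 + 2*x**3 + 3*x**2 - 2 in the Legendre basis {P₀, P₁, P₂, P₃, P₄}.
(-4/5)P₀ + (6/5)P₁ + (18/7)P₂ + (4/5)P₃ + (8/35)P₄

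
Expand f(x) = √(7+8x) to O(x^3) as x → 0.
sqrt(7) + 4*sqrt(7)*x/7 - 8*sqrt(7)*x**2/49 + O(x**3)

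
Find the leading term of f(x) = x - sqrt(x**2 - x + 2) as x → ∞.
1/2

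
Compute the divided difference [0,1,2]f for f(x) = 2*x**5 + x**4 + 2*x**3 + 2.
43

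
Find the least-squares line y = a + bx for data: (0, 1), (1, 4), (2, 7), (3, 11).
a = 4/5, b = 33/10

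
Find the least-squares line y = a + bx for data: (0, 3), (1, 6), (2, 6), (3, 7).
a = 37/10, b = 6/5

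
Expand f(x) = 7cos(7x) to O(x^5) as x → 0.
7 - 343*x**2/2 + 16807*x**4/24 + O(x**5)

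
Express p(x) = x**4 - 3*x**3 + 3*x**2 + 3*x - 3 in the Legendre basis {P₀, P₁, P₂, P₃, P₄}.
(-9/5)P₀ + (6/5)P₁ + (18/7)P₂ + (-6/5)P₃ + (8/35)P₄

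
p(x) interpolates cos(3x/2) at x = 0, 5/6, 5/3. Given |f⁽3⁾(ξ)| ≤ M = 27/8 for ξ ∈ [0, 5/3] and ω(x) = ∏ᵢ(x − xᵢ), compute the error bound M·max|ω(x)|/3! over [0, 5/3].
125*sqrt(3)/1728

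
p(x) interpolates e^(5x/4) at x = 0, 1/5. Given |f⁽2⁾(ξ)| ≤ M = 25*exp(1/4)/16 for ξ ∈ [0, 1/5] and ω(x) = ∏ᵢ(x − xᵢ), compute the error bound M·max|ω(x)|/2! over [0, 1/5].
exp(1/4)/128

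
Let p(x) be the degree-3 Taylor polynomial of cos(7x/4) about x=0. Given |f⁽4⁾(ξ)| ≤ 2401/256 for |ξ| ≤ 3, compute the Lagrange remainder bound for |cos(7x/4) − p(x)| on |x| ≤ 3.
64827/2048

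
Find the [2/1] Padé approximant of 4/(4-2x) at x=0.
1/(1 - x/2)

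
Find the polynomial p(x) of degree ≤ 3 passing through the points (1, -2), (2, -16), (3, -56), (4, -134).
-2*x**3 - x**2 + 3*x - 2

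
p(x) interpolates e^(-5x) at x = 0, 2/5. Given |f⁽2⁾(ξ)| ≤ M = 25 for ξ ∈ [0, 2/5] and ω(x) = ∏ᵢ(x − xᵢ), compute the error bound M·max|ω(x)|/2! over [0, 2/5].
1/2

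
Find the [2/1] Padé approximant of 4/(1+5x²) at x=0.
4 - 20*x**2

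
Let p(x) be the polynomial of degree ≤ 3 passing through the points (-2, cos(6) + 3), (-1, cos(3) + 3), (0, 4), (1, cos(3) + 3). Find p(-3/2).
cos(3) + 5*cos(6)/16 + 43/16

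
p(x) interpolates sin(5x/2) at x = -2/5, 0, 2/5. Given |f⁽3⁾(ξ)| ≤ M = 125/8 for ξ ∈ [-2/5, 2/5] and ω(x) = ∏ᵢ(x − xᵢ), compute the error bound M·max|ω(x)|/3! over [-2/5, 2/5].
sqrt(3)/27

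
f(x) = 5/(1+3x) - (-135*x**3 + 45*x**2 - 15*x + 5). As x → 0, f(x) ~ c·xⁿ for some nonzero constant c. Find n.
4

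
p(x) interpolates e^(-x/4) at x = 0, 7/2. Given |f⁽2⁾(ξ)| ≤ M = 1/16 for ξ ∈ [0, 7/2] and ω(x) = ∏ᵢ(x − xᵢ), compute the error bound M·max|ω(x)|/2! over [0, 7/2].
49/512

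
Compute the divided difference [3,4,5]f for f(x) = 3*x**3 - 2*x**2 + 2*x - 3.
34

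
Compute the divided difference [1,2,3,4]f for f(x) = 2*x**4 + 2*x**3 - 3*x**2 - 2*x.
22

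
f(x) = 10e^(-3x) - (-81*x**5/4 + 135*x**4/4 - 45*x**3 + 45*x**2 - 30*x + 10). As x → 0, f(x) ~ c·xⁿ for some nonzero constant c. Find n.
6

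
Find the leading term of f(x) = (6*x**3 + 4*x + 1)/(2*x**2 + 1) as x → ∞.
3*x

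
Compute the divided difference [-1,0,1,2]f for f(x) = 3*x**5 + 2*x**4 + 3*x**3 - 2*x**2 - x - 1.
22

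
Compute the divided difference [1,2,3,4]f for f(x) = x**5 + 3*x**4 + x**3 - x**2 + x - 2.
96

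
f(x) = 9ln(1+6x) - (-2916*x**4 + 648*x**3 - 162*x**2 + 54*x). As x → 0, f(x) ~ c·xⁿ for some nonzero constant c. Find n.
5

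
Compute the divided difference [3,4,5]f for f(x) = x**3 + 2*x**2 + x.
14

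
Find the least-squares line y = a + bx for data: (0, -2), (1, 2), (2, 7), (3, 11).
a = -21/10, b = 22/5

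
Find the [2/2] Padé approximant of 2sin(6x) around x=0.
12*x/(6*x**2 + 1)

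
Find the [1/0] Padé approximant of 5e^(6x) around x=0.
30*x + 5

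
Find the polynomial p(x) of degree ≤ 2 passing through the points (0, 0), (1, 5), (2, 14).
2*x**2 + 3*x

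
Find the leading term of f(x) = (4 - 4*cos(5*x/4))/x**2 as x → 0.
25/8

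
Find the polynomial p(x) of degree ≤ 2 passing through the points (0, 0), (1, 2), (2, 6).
x**2 + x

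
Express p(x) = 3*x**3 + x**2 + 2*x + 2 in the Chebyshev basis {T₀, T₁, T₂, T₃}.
(5/2)T₀ + (17/4)T₁ + (1/2)T₂ + (3/4)T₃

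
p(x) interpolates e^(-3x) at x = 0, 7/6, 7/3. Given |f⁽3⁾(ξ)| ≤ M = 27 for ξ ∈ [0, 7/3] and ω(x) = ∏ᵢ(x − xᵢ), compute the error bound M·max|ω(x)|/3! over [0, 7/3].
343*sqrt(3)/216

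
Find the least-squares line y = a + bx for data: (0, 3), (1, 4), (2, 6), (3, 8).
a = 27/10, b = 17/10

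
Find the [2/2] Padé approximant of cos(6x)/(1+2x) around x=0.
(-99*x**2/7 - 3*x/7 + 1)/(3*x**2 + 11*x/7 + 1)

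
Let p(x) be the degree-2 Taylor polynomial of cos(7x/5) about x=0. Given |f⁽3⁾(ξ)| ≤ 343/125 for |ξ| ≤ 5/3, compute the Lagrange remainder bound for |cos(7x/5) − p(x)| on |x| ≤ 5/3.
343/162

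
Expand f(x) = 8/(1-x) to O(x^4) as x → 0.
8 + 8*x + 8*x**2 + 8*x**3 + O(x**4)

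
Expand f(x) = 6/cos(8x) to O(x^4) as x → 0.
6 + 192*x**2 + O(x**4)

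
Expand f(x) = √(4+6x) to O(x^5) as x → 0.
2 + 3*x/2 - 9*x**2/16 + 27*x**3/64 - 405*x**4/1024 + O(x**5)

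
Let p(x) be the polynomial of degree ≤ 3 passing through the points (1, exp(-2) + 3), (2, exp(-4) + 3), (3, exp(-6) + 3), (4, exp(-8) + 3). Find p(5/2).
(-exp(6) - 1 + 9*exp(2) + 9*exp(4) + 48*exp(8))*exp(-8)/16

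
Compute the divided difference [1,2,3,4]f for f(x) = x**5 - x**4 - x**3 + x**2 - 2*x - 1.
54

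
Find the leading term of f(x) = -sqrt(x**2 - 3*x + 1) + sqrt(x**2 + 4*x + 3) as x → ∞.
7/2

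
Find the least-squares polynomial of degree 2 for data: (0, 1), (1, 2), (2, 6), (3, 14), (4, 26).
39/35 + (-43/35)x + (13/7)x²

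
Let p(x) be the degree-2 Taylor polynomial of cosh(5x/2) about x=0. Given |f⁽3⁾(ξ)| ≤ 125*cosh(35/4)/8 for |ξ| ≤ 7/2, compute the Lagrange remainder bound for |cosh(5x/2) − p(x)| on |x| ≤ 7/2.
42875*cosh(35/4)/384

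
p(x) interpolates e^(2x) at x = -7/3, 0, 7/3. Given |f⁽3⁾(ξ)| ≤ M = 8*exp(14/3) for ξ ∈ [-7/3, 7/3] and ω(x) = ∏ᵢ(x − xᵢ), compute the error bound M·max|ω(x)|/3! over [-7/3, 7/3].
2744*sqrt(3)*exp(14/3)/729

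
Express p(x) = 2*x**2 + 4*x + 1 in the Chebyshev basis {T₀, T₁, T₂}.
(2)T₀ + (4)T₁ + T₂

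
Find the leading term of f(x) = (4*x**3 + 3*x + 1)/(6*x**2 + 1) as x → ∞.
2*x/3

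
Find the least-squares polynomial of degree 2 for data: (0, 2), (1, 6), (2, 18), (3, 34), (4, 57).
9/5 + (9/5)x + (3)x²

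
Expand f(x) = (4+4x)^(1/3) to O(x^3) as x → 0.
2**(2/3) + 2**(2/3)*x/3 - 2**(2/3)*x**2/9 + O(x**3)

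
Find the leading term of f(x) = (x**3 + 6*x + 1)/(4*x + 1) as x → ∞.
x**2/4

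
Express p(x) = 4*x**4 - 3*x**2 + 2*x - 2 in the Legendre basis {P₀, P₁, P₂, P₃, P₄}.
(-11/5)P₀ + (2)P₁ + (2/7)P₂ + (32/35)P₄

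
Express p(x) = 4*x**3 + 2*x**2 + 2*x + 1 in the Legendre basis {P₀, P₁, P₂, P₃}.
(5/3)P₀ + (22/5)P₁ + (4/3)P₂ + (8/5)P₃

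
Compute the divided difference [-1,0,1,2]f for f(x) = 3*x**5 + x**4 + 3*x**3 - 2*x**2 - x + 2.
20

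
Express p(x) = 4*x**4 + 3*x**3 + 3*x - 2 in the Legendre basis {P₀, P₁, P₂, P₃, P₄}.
(-6/5)P₀ + (24/5)P₁ + (16/7)P₂ + (6/5)P₃ + (32/35)P₄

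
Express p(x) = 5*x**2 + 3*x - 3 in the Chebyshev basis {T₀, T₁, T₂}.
(-1/2)T₀ + (3)T₁ + (5/2)T₂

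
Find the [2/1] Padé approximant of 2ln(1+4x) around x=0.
8*x*(2*x + 3)/(3*(8*x/3 + 1))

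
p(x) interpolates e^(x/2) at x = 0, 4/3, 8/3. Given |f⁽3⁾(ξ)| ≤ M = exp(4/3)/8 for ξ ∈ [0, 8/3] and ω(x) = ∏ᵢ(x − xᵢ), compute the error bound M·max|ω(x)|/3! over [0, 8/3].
8*sqrt(3)*exp(4/3)/729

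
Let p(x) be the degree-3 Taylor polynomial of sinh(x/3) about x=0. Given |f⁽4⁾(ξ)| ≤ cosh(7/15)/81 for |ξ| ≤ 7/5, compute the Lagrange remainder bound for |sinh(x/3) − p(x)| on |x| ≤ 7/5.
2401*cosh(7/15)/1215000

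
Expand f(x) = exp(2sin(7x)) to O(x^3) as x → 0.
1 + 14*x + 98*x**2 + O(x**3)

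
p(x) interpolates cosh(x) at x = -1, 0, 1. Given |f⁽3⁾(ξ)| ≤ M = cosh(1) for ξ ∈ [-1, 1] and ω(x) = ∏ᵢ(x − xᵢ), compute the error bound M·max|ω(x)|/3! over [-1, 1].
sqrt(3)*cosh(1)/27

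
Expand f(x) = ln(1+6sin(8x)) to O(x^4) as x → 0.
48*x - 1152*x**2 + 36352*x**3 + O(x**4)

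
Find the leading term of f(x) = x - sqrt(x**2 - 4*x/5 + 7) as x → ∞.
2/5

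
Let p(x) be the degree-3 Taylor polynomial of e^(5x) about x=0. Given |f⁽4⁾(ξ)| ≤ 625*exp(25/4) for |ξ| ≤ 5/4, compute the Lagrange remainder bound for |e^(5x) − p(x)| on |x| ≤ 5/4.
390625*exp(25/4)/6144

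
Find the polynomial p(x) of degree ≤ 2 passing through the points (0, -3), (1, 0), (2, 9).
3*x**2 - 3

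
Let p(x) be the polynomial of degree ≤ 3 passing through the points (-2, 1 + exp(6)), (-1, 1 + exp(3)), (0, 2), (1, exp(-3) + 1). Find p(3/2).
((-5*exp(6) - 19 + 21*exp(3))*exp(3) + 35)*exp(-3)/16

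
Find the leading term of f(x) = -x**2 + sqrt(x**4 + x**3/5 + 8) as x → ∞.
x/10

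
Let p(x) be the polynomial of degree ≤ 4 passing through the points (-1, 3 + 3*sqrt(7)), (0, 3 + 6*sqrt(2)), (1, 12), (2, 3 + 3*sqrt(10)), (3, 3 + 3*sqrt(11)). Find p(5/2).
-123/64 - 15*sqrt(7)/128 + 21*sqrt(2)/16 + 105*sqrt(11)/128 + 105*sqrt(10)/32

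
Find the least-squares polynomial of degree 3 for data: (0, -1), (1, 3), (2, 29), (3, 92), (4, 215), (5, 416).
-73/63 + (463/378)x + (71/252)x² + (349/108)x³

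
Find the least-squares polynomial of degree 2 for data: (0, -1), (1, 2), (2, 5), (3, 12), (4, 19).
-31/35 + (11/7)x + (6/7)x²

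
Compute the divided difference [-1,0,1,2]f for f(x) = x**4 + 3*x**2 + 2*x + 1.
2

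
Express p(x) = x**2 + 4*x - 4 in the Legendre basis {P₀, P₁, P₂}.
(-11/3)P₀ + (4)P₁ + (2/3)P₂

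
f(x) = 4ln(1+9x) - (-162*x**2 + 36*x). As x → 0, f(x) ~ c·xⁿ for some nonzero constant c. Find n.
3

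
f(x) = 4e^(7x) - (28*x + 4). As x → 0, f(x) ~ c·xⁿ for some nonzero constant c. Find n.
2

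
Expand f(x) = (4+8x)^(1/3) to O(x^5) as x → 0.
2**(2/3) + 2*2**(2/3)*x/3 - 4*2**(2/3)*x**2/9 + 40*2**(2/3)*x**3/81 - 160*2**(2/3)*x**4/243 + O(x**5)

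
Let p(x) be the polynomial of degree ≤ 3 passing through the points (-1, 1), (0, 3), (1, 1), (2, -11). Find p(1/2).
23/8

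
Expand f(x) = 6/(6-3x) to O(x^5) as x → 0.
1 + x/2 + x**2/4 + x**3/8 + x**4/16 + O(x**5)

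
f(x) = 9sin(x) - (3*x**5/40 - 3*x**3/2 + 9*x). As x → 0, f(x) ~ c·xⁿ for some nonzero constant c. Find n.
7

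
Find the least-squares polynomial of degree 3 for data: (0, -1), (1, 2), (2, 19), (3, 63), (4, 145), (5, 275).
-8/9 + (-230/189)x + (475/252)x² + (203/108)x³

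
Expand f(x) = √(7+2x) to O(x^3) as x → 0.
sqrt(7) + sqrt(7)*x/7 - sqrt(7)*x**2/98 + O(x**3)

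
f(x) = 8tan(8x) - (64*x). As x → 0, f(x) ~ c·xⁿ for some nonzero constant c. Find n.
3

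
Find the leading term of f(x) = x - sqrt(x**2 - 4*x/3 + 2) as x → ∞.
2/3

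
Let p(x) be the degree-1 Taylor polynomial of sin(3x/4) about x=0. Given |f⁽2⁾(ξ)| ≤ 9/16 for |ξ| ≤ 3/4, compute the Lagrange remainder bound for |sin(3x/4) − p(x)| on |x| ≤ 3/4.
81/512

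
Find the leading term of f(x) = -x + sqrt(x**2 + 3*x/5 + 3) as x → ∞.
3/10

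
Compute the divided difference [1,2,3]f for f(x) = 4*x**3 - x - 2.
24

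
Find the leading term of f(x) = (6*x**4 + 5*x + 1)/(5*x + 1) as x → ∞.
6*x**3/5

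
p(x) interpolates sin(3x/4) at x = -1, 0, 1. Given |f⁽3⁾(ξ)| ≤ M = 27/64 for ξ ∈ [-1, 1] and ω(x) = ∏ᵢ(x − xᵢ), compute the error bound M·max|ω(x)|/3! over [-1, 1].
sqrt(3)/64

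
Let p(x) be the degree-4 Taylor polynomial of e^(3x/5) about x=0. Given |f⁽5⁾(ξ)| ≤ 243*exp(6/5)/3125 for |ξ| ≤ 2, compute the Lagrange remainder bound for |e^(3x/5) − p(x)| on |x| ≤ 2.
324*exp(6/5)/15625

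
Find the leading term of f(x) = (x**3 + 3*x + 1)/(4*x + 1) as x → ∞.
x**2/4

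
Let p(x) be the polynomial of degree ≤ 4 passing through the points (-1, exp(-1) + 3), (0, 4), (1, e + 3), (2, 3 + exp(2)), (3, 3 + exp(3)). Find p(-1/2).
(35 + e*(-70*e - 5*exp(3) + 28*exp(2) + 524))*exp(-1)/128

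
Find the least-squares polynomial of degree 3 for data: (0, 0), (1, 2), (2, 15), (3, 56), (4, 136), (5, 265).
17/63 + (-689/378)x + (23/36)x² + (223/108)x³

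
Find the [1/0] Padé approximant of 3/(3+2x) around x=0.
1 - 2*x/3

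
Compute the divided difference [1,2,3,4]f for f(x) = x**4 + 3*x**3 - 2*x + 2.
13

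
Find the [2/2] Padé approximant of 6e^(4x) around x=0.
(8*x**2 + 12*x + 6)/(4*x**2/3 - 2*x + 1)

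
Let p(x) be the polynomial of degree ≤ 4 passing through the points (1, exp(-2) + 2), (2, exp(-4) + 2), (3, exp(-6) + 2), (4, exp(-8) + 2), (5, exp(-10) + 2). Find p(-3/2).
(-8580*exp(6) - 5460*exp(2) + 1155 + 10010*exp(4) + 256*exp(10) + 3003*exp(8))*exp(-10)/128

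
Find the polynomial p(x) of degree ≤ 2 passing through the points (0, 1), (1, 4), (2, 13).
3*x**2 + 1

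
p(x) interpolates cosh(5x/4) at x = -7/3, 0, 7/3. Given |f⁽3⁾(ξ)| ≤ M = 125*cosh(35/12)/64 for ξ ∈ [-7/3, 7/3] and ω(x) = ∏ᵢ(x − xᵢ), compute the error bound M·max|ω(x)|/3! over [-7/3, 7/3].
42875*sqrt(3)*cosh(35/12)/46656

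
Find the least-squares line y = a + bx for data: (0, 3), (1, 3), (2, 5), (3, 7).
a = 12/5, b = 7/5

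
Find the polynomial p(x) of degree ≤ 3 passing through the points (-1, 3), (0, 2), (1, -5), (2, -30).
-2*x**3 - 3*x**2 - 2*x + 2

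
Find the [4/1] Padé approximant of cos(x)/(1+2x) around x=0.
(x**4/24 - x**2/2 + 1)/(2*x + 1)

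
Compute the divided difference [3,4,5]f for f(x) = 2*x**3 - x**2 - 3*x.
23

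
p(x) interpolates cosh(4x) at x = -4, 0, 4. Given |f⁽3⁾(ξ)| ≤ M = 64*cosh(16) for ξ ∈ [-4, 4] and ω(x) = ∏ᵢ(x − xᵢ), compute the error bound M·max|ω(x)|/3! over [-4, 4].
4096*sqrt(3)*cosh(16)/27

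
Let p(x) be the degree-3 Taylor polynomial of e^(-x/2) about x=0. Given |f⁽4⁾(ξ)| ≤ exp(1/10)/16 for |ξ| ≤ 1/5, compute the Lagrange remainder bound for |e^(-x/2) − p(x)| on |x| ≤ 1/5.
exp(1/10)/240000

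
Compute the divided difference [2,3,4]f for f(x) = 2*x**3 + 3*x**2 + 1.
21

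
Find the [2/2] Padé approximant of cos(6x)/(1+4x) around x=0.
(9*x**2 - 6*x + 1)/(3*x**2 - 2*x + 1)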